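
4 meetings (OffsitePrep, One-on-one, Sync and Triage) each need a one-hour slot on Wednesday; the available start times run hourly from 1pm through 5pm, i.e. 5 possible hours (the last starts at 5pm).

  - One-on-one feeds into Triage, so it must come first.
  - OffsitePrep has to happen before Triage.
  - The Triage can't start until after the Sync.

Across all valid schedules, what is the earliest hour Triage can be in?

Precedence pushes Triage to at least 2pm.
Triage at 2pm is achievable: Triage -> 2pm, OffsitePrep -> 1pm, Sync -> 1pm, One-on-one -> 1pm.

2pm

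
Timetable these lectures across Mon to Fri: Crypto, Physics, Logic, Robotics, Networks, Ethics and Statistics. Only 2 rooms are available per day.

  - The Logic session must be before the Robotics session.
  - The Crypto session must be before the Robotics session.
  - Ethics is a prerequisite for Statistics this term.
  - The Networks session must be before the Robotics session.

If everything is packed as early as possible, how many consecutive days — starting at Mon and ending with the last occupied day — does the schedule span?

4 days

The precedence chain requires at least 2 distinct days.
With at most 2 per day and 7 lectures, at least 4 days are needed.
4 works (last occupied day: Thu): for example Logic in Mon, Networks in Tue, Crypto in Mon, Physics in Thu, Robotics in Wed, Statistics in Wed, Ethics in Tue.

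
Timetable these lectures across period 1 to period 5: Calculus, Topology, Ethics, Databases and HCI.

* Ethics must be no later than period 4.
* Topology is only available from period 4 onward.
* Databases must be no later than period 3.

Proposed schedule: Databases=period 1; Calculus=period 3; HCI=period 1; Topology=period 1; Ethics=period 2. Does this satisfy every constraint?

No — it violates: Topology is only available from period 4 onward

Topology is only available from period 4 onward — violated.
Databases must be no later than period 3 — holds.
Ethics must be no later than period 4 — holds.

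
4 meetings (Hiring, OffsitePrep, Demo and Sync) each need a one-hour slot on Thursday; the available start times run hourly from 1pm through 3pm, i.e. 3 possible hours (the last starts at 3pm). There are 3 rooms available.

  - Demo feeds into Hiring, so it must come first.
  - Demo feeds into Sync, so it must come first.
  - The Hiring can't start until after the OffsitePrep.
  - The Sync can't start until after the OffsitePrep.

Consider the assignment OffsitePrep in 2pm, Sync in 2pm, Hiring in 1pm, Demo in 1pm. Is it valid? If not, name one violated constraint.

The Hiring can't start until after the OffsitePrep — violated.
Demo feeds into Sync, so it must come first — holds.
The Sync can't start until after the OffsitePrep — violated.
Demo feeds into Hiring, so it must come first — violated.
There are 3 rooms available — holds.

Invalid. The Hiring can't start until after the OffsitePrep.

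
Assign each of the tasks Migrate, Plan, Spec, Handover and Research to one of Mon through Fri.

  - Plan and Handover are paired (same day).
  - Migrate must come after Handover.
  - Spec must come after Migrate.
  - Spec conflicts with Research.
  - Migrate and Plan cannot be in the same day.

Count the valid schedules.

40

Splitting on Migrate: it can be Tue (12), Wed (16), Thu (12). Listing each branch's schedules as (Plan, Spec, Handover, Research):
Migrate=Tue: (Mon,Wed,Mon,Mon) (Mon,Wed,Mon,Tue) (Mon,Wed,Mon,Thu) (Mon,Wed,Mon,Fri) (Mon,Thu,Mon,Mon) (Mon,Thu,Mon,Tue) (Mon,Thu,Mon,Wed) (Mon,Thu,Mon,Fri) (Mon,Fri,Mon,Mon) (Mon,Fri,Mon,Tue) (Mon,Fri,Mon,Wed) (Mon,Fri,Mon,Thu) — 12.
Migrate=Wed: (Mon,Thu,Mon,Mon) (Mon,Thu,Mon,Tue) (Mon,Thu,Mon,Wed) (Mon,Thu,Mon,Fri) (Mon,Fri,Mon,Mon) (Mon,Fri,Mon,Tue) (Mon,Fri,Mon,Wed) (Mon,Fri,Mon,Thu) (Tue,Thu,Tue,Mon) (Tue,Thu,Tue,Tue) (Tue,Thu,Tue,Wed) (Tue,Thu,Tue,Fri) (Tue,Fri,Tue,Mon) (Tue,Fri,Tue,Tue) (Tue,Fri,Tue,Wed) (Tue,Fri,Tue,Thu) — 16.
Migrate=Thu: (Mon,Fri,Mon,Mon) (Mon,Fri,Mon,Tue) (Mon,Fri,Mon,Wed) (Mon,Fri,Mon,Thu) (Tue,Fri,Tue,Mon) (Tue,Fri,Tue,Tue) (Tue,Fri,Tue,Wed) (Tue,Fri,Tue,Thu) (Wed,Fri,Wed,Mon) (Wed,Fri,Wed,Tue) (Wed,Fri,Wed,Wed) (Wed,Fri,Wed,Thu) — 12.
Summing: 12 + 16 + 12 = 40.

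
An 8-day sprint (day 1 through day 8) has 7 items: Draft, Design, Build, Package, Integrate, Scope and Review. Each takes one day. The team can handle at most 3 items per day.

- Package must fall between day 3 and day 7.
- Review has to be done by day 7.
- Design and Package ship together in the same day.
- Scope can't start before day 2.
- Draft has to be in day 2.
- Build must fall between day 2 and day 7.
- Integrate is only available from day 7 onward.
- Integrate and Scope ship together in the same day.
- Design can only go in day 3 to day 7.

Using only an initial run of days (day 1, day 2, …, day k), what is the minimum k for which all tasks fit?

With at most 3 per day and 7 tasks, at least 3 days are needed.
Integrate can't be placed before day 7, so the schedule must run through at least day 7.
7 works (last occupied day: day 7): for example Scope -> day 7; Review -> day 1; Package -> day 3; Integrate -> day 7; Build -> day 2; Design -> day 3; Draft -> day 2.

7 days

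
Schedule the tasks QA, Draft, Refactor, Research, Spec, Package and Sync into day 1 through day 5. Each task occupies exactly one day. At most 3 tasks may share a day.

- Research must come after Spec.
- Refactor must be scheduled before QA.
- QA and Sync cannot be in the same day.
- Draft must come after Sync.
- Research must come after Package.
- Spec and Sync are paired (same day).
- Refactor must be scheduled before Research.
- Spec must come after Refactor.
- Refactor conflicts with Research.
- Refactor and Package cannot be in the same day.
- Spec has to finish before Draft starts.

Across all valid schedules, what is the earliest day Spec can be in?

Precedence pushes Spec to at least day 2; downstream work caps Spec at day 4.
Spec at day 2 is achievable: Research -> day 3; QA -> day 3; Sync -> day 2; Package -> day 2; Refactor -> day 1; Spec -> day 2; Draft -> day 3.

day 2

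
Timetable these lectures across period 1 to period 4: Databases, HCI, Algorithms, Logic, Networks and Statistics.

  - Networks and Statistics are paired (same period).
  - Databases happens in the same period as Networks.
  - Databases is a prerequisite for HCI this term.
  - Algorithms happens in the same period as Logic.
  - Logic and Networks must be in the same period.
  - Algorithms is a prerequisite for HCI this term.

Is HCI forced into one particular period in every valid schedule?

No

HCI can be period 2 (e.g. Databases -> period 1, Algorithms -> period 1, Networks -> period 1, HCI -> period 2, Logic -> period 1, Statistics -> period 1) or period 3 (e.g. Algorithms=period 1, Networks=period 1, Logic=period 1, Statistics=period 1, Databases=period 1, HCI=period 3).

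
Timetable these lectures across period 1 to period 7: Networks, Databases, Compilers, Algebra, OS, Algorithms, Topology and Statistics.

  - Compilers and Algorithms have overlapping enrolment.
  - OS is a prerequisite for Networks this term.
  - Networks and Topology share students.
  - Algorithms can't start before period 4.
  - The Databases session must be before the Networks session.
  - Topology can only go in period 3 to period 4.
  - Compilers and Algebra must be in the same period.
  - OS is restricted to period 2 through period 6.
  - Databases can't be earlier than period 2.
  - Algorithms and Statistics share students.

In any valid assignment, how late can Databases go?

period 6

Databases is available from period 2; downstream work caps Databases at period 6.
Databases at period 6 is achievable: Topology in period 3, Networks in period 7, Databases in period 6, Algebra in period 1, Compilers in period 1, Algorithms in period 4, Statistics in period 1, OS in period 2.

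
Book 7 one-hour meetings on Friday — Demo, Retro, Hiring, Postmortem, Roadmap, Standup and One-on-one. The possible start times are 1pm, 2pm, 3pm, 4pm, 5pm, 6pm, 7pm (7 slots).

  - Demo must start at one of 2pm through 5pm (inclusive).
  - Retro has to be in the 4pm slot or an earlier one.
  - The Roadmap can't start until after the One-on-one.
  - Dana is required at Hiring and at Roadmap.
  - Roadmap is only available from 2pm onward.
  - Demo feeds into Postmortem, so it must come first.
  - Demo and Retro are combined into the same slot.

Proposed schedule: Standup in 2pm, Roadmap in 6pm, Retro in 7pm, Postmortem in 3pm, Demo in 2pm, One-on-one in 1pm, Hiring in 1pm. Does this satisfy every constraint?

Retro has to be in the 4pm slot or an earlier one — violated.
The Roadmap can't start until after the One-on-one — holds.
Dana is required at Hiring and at Roadmap — holds.
Demo must start at one of 2pm through 5pm (inclusive) — holds.
Demo and Retro are combined into the same slot — violated.
Roadmap is only available from 2pm onward — holds.
Demo feeds into Postmortem, so it must come first — holds.

Invalid. Demo and Retro are combined into the same slot.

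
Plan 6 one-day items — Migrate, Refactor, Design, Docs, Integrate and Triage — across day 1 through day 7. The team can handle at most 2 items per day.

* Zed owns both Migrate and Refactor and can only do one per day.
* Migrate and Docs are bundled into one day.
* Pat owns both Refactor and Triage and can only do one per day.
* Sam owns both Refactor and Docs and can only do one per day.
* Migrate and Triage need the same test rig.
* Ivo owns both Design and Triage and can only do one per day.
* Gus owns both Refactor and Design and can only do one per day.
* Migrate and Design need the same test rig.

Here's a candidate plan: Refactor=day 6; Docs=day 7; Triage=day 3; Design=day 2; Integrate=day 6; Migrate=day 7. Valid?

Yes, all constraints hold

Gus owns both Refactor and Design and can only do one per day — holds.
The team can handle at most 2 items per day — holds.
Ivo owns both Design and Triage and can only do one per day — holds.
Migrate and Design need the same test rig — holds.
Pat owns both Refactor and Triage and can only do one per day — holds.
Migrate and Docs are bundled into one day — holds.
Sam owns both Refactor and Docs and can only do one per day — holds.
Zed owns both Migrate and Refactor and can only do one per day — holds.
Migrate and Triage need the same test rig — holds.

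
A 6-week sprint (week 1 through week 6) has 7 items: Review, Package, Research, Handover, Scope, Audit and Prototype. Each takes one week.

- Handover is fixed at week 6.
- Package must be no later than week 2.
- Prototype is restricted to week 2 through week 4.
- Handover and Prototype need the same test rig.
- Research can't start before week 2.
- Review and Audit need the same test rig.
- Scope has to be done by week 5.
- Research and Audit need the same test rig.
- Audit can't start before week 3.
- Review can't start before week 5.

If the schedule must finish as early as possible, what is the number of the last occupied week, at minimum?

Handover can't be placed before week 6, so the schedule must run through at least week 6.
6 works (last occupied week: week 6): for example Research -> week 2; Package -> week 1; Handover -> week 6; Audit -> week 3; Review -> week 5; Scope -> week 1; Prototype -> week 2.

week 6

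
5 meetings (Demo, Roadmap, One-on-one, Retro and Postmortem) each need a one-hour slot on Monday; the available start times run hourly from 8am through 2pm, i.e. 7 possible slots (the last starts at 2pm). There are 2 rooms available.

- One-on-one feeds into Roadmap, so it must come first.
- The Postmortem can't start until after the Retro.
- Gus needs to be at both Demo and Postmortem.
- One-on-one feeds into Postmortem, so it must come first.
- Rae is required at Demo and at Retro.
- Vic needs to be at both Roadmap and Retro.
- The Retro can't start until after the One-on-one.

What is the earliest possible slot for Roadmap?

9am

Precedence pushes Roadmap to at least 9am.
Roadmap at 9am is achievable: Postmortem -> 11am; Demo -> 8am; Retro -> 10am; Roadmap -> 9am; One-on-one -> 8am.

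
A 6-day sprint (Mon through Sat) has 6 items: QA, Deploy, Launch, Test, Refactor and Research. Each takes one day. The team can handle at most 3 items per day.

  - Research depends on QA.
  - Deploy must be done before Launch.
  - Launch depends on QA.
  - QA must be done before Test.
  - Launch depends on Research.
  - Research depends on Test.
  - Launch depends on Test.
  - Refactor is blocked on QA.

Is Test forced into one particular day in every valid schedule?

No

Test can be Tue (e.g. Refactor in Tue; QA in Mon; Research in Wed; Deploy in Mon; Test in Tue; Launch in Thu) or Wed (e.g. Deploy in Mon; Test in Wed; Research in Thu; Refactor in Tue; QA in Mon; Launch in Fri).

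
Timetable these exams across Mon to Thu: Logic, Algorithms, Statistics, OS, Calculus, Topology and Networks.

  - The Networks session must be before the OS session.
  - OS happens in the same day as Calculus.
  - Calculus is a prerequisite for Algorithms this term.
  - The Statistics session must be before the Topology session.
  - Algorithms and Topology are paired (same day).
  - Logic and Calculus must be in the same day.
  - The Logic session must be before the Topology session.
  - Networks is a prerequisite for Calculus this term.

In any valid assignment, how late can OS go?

Precedence pushes OS to at least Tue; OS must be in the same day as Logic, which can't be after Wed, so OS is at most Wed.
OS at Wed is achievable: Calculus -> Wed, Algorithms -> Thu, Networks -> Mon, Logic -> Wed, Statistics -> Mon, Topology -> Thu, OS -> Wed.

Wed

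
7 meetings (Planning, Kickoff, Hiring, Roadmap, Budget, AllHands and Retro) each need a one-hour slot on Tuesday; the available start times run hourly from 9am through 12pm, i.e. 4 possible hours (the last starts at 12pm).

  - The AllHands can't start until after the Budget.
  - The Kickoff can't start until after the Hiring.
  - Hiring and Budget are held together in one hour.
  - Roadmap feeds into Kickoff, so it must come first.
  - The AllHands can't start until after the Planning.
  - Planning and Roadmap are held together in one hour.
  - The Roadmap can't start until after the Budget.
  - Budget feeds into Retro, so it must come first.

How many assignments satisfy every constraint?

Splitting on Planning: it can be 10am (12), 11am (5). Listing each branch's schedules as (Kickoff, Hiring, Roadmap, Budget, AllHands, Retro):
Planning=10am: (11am,9am,10am,9am,11am,10am) (11am,9am,10am,9am,11am,11am) (11am,9am,10am,9am,11am,12pm) (11am,9am,10am,9am,12pm,10am) (11am,9am,10am,9am,12pm,11am) (11am,9am,10am,9am,12pm,12pm) (12pm,9am,10am,9am,11am,10am) (12pm,9am,10am,9am,11am,11am) (12pm,9am,10am,9am,11am,12pm) (12pm,9am,10am,9am,12pm,10am) (12pm,9am,10am,9am,12pm,11am) (12pm,9am,10am,9am,12pm,12pm) — 12.
Planning=11am: (12pm,9am,11am,9am,12pm,10am) (12pm,9am,11am,9am,12pm,11am) (12pm,9am,11am,9am,12pm,12pm) (12pm,10am,11am,10am,12pm,11am) (12pm,10am,11am,10am,12pm,12pm) — 5.
Summing: 12 + 5 = 17.

17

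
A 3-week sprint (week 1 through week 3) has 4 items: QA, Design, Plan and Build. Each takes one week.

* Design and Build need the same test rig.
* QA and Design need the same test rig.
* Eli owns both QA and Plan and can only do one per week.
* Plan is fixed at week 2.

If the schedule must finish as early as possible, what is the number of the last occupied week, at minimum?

week 2

Plan can't be placed before week 2, so the schedule must run through at least week 2.
2 works (last occupied week: week 2): for example Build in week 1, Design in week 2, Plan in week 2, QA in week 1.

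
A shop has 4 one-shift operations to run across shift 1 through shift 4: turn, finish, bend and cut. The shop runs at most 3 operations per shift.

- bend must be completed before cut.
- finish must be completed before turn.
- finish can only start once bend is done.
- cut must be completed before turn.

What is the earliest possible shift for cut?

shift 2

Precedence pushes cut to at least shift 2; downstream work caps cut at shift 3.
cut at shift 2 is achievable: bend in shift 1, finish in shift 2, turn in shift 3, cut in shift 2.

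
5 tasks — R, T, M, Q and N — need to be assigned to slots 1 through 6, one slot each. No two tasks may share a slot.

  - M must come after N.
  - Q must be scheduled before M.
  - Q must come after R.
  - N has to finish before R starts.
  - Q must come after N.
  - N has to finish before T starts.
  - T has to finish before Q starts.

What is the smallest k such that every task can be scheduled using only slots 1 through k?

The precedence chain requires at least 4 distinct slots.
With at most 1 per slot and 5 tasks, at least 5 slots are needed.
5 works (last occupied slot: 5): for example M -> 5; N -> 1; Q -> 4; R -> 2; T -> 3.

5 slots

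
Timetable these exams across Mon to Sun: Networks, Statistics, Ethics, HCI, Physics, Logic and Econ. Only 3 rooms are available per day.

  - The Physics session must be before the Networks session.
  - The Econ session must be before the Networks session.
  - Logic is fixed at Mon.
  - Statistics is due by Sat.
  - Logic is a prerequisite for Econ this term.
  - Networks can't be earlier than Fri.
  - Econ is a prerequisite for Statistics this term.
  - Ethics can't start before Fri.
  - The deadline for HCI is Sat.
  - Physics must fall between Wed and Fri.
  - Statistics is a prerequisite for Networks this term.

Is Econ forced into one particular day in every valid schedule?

No

Econ can be Tue (e.g. Econ=Tue; Ethics=Fri; Physics=Wed; Networks=Fri; Statistics=Wed; Logic=Mon; HCI=Mon) or Wed (e.g. HCI -> Mon, Physics -> Wed, Econ -> Wed, Logic -> Mon, Statistics -> Thu, Networks -> Fri, Ethics -> Fri).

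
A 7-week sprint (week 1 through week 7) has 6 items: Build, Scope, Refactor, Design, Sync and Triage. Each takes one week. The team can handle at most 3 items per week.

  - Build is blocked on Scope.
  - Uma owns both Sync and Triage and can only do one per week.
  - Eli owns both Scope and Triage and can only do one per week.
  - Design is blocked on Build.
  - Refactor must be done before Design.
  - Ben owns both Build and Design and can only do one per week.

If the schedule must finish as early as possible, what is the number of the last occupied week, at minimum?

The precedence chain requires at least 3 distinct weeks.
With at most 3 per week and 6 tasks, at least 2 weeks are needed.
3 works (last occupied week: week 3): for example Refactor -> week 1, Build -> week 2, Triage -> week 2, Design -> week 3, Scope -> week 1, Sync -> week 1.

week 3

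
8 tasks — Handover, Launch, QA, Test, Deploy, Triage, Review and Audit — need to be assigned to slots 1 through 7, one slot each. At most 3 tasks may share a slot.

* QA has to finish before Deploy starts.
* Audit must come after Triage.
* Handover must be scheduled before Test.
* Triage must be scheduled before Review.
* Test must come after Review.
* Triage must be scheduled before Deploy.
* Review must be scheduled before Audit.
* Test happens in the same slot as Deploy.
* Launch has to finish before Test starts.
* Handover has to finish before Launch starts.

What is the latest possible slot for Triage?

Downstream work caps Triage at 5.
Triage at 5 is achievable: Test -> 7; Audit -> 7; QA -> 1; Triage -> 5; Launch -> 2; Deploy -> 7; Handover -> 1; Review -> 6.

5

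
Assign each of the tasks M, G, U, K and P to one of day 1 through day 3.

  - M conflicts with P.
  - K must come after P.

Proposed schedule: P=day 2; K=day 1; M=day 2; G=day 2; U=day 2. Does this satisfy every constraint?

K must come after P — violated.
M conflicts with P — violated.

No — it violates: K must come after P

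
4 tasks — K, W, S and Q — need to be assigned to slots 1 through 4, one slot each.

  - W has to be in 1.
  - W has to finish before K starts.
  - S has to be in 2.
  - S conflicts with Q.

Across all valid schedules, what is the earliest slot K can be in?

Precedence pushes K to at least 2.
K at 2 is achievable: Q=1; K=2; S=2; W=1.

2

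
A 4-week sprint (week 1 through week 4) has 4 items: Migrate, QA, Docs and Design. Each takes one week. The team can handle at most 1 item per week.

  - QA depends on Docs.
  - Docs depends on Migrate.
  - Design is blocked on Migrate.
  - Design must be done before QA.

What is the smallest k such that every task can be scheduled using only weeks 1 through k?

The precedence chain requires at least 3 distinct weeks.
With at most 1 per week and 4 tasks, at least 4 weeks are needed.
4 works (last occupied week: week 4): for example Docs -> week 2; Migrate -> week 1; Design -> week 3; QA -> week 4.

4 weeks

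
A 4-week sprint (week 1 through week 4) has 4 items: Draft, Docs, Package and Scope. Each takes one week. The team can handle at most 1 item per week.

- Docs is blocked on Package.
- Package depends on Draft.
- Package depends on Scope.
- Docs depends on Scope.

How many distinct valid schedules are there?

2

Enumerating: Scope -> week 1, Draft -> week 2, Package -> week 3, Docs -> week 4 | Scope=week 2; Docs=week 4; Draft=week 1; Package=week 3.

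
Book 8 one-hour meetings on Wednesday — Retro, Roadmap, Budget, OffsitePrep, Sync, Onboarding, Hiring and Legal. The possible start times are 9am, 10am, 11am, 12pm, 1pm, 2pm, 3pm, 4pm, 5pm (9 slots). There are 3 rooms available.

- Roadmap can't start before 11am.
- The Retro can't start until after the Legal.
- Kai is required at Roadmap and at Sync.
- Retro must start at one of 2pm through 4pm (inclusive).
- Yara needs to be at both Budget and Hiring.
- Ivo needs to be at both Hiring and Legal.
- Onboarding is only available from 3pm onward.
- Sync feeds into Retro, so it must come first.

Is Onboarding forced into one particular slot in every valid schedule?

No

Onboarding can be 3pm (e.g. OffsitePrep -> 10am; Roadmap -> 11am; Onboarding -> 3pm; Retro -> 2pm; Sync -> 9am; Budget -> 9am; Hiring -> 10am; Legal -> 9am) or 4pm (e.g. Retro in 2pm, OffsitePrep in 10am, Legal in 9am, Sync in 9am, Onboarding in 4pm, Roadmap in 11am, Hiring in 10am, Budget in 9am).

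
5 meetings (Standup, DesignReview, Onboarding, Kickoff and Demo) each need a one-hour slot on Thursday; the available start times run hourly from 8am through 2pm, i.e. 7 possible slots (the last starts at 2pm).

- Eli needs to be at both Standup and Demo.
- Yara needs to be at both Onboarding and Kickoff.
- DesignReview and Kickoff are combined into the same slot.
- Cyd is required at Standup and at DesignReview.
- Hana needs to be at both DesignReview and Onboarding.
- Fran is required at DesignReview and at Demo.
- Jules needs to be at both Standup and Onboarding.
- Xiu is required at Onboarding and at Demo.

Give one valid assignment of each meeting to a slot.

Kickoff in 9am, Demo in 11am, Onboarding in 10am, DesignReview in 9am, Standup in 8am

Checking: DesignReview(9am) != Demo(11am); DesignReview(9am) != Onboarding(10am); Standup(8am) != DesignReview(9am); Onboarding(10am) != Demo(11am); Standup(8am) != Onboarding(10am); Standup(8am) != Demo(11am); Onboarding(10am) != Kickoff(9am); DesignReview = Kickoff = 9am.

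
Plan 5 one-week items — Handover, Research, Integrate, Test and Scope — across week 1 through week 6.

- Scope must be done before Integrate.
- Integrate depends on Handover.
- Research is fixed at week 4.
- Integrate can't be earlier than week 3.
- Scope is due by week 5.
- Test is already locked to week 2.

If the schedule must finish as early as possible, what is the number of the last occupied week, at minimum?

The precedence chain requires at least 2 distinct weeks.
Research can't be placed before week 4, so the schedule must run through at least week 4.
4 works (last occupied week: week 4): for example Scope in week 1; Integrate in week 3; Handover in week 1; Research in week 4; Test in week 2.

week 4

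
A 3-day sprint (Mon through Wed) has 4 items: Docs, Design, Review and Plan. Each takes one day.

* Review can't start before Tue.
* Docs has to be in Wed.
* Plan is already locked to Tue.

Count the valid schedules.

Splitting on Design: it can be Mon (2), Tue (2), Wed (2). Listing each branch's schedules as (Docs, Review, Plan):
Design=Mon: (Wed,Tue,Tue) (Wed,Wed,Tue) — 2.
Design=Tue: (Wed,Tue,Tue) (Wed,Wed,Tue) — 2.
Design=Wed: (Wed,Tue,Tue) (Wed,Wed,Tue) — 2.
Summing: 2 + 2 + 2 = 6.

6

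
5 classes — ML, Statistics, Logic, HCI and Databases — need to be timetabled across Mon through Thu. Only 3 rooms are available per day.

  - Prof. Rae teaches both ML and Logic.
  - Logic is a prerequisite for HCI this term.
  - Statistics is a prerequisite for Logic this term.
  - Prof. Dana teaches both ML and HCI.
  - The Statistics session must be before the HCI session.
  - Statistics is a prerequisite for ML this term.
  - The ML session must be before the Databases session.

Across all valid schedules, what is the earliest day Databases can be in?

Precedence pushes Databases to at least Wed.
Databases at Wed is achievable: Statistics=Mon, Databases=Wed, HCI=Thu, ML=Tue, Logic=Wed.

Wed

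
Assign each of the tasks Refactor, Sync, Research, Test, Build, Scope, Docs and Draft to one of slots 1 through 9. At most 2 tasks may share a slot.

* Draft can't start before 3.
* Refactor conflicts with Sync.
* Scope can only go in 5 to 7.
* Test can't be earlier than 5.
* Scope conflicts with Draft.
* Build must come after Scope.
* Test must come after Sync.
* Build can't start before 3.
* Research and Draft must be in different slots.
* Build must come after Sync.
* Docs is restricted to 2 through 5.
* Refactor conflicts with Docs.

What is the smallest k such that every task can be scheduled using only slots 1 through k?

The precedence chain requires at least 2 distinct slots.
With at most 2 per slot and 8 tasks, at least 4 slots are needed.
Propagating the time windows through the other constraints, Build can't land before 6, so the schedule must run through at least slot 6.
6 works (last occupied slot: 6): for example Build -> 6; Research -> 1; Refactor -> 3; Draft -> 3; Scope -> 5; Sync -> 1; Docs -> 2; Test -> 5.

6 slots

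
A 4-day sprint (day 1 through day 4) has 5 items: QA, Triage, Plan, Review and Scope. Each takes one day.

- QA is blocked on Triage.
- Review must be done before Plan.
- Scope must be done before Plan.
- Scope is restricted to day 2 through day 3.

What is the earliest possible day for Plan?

day 3

Precedence pushes Plan to at least day 3.
Plan at day 3 is achievable: Plan=day 3, Review=day 1, Scope=day 2, Triage=day 1, QA=day 2.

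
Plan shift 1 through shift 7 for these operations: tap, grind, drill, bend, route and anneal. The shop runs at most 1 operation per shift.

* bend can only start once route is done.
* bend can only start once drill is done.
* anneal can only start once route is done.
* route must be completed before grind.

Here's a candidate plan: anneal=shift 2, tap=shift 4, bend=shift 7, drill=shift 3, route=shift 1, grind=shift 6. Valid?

route must be completed before grind — holds.
bend can only start once route is done — holds.
anneal can only start once route is done — holds.
bend can only start once drill is done — holds.
The shop runs at most 1 operation per shift — holds.

Valid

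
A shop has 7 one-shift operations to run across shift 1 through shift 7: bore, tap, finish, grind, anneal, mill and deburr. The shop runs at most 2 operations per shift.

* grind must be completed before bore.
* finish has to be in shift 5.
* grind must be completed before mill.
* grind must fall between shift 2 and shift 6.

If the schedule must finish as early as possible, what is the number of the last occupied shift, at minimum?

The precedence chain requires at least 2 distinct shifts.
With at most 2 per shift and 7 operations, at least 4 shifts are needed.
finish can't be placed before shift 5, so the schedule must run through at least shift 5.
5 works (last occupied shift: shift 5): for example mill=shift 3, grind=shift 2, bore=shift 3, deburr=shift 2, anneal=shift 1, tap=shift 1, finish=shift 5.

5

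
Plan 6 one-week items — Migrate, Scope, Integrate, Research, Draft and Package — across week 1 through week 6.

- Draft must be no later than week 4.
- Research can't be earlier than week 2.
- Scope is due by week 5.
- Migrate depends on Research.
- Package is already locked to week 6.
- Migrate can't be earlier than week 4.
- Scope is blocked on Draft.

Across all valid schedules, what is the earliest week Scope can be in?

week 2

Precedence pushes Scope to at least week 2; Scope's own window allows nothing later than week 5.
Scope at week 2 is achievable: Scope -> week 2, Research -> week 2, Integrate -> week 1, Migrate -> week 4, Draft -> week 1, Package -> week 6.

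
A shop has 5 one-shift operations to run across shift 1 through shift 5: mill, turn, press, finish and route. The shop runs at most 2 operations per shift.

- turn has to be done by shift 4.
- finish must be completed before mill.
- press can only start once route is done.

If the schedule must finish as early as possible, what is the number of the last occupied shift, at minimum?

The precedence chain requires at least 2 distinct shifts.
With at most 2 per shift and 5 operations, at least 3 shifts are needed.
3 works (last occupied shift: shift 3): for example mill in shift 2; route in shift 1; press in shift 2; finish in shift 1; turn in shift 3.

shift 3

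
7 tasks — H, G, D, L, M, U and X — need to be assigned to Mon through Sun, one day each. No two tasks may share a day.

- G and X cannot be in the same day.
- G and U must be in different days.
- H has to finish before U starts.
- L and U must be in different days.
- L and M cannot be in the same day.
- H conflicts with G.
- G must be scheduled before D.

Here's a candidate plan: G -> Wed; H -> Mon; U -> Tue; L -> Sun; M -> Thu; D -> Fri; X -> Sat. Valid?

G must be scheduled before D — holds.
L and M cannot be in the same day — holds.
H conflicts with G — holds.
G and U must be in different days — holds.
H has to finish before U starts — holds.
G and X cannot be in the same day — holds.
L and U must be in different days — holds.
No two tasks may share a day — holds.

Yes, all constraints hold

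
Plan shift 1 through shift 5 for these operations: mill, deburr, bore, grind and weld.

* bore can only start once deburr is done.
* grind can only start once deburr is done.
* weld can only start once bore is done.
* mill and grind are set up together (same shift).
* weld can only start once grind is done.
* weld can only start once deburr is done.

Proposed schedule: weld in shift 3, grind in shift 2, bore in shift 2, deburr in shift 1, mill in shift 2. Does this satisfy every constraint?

Yes

weld can only start once deburr is done — holds.
bore can only start once deburr is done — holds.
grind can only start once deburr is done — holds.
weld can only start once bore is done — holds.
mill and grind are set up together (same shift) — holds.
weld can only start once grind is done — holds.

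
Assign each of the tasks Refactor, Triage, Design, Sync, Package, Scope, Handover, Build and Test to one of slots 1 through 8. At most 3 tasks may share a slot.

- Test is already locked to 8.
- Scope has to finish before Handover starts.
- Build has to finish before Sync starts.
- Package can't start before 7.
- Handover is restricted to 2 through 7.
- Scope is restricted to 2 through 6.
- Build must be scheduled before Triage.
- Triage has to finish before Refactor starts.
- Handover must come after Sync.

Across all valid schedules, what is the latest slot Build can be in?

Downstream work caps Build at 5.
Build at 5 is achievable: Design=1; Package=7; Build=5; Sync=6; Scope=2; Refactor=7; Handover=7; Triage=6; Test=8.

5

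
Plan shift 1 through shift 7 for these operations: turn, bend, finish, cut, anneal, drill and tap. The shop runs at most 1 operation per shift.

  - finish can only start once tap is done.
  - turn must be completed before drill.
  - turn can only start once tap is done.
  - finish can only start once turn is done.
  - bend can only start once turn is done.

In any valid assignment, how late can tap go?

Downstream work caps tap at shift 5.
tap at shift 3 is achievable: cut -> shift 1, tap -> shift 3, turn -> shift 4, drill -> shift 7, bend -> shift 6, finish -> shift 5, anneal -> shift 2.
Nothing later works — the capacity limit rule out every shift after shift 3.

shift 3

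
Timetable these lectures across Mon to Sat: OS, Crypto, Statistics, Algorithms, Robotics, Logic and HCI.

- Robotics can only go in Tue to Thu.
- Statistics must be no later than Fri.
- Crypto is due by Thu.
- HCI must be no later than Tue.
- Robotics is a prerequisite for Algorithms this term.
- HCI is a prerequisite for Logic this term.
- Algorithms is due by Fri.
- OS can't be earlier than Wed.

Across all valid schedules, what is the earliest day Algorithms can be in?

Precedence pushes Algorithms to at least Wed; Algorithms's own window allows nothing later than Fri.
Algorithms at Wed is achievable: Robotics -> Tue; Statistics -> Mon; HCI -> Mon; Logic -> Tue; OS -> Wed; Crypto -> Mon; Algorithms -> Wed.

Wed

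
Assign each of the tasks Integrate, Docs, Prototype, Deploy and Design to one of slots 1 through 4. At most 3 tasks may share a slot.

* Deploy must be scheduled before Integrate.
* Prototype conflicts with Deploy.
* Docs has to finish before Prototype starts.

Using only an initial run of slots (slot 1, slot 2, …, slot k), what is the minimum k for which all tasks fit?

2

The precedence chain requires at least 2 distinct slots.
With at most 3 per slot and 5 tasks, at least 2 slots are needed.
2 works (last occupied slot: 2): for example Deploy in 1, Integrate in 2, Docs in 1, Prototype in 2, Design in 1.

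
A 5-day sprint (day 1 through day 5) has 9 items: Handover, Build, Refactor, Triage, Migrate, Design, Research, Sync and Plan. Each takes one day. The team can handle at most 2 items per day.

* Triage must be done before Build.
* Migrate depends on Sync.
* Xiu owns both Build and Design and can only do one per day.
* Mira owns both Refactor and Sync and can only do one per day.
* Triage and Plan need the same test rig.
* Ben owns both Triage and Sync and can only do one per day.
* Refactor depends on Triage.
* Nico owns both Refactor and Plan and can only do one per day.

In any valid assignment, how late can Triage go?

day 4

Downstream work caps Triage at day 4.
Triage at day 4 is achievable: Build=day 5, Research=day 3, Design=day 2, Sync=day 1, Handover=day 1, Migrate=day 2, Plan=day 3, Refactor=day 5, Triage=day 4.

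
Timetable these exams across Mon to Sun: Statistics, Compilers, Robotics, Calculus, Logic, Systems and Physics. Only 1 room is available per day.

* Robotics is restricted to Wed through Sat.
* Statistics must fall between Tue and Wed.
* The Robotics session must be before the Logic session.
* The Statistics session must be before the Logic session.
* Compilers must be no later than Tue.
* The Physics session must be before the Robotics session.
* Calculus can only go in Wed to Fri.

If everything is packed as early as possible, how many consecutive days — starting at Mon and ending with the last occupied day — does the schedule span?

The precedence chain requires at least 3 distinct days.
With at most 1 per day and 7 exams, at least 7 days are needed.
Propagating the time windows through the other constraints, Logic can't land before Thu — that is day 4 counting from Mon — so the schedule must run through at least 4 days.
7 works (last occupied day: Sun): for example Calculus -> Wed, Systems -> Sun, Physics -> Thu, Statistics -> Tue, Logic -> Sat, Compilers -> Mon, Robotics -> Fri.

7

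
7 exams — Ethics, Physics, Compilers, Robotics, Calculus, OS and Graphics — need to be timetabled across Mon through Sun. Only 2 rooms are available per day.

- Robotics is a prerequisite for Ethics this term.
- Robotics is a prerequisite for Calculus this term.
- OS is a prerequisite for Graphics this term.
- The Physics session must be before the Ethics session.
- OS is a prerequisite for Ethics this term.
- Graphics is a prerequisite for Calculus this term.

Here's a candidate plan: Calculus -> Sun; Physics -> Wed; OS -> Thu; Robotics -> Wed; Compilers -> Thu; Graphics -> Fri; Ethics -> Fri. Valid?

Only 2 rooms are available per day — holds.
OS is a prerequisite for Ethics this term — holds.
Robotics is a prerequisite for Ethics this term — holds.
Robotics is a prerequisite for Calculus this term — holds.
Graphics is a prerequisite for Calculus this term — holds.
OS is a prerequisite for Graphics this term — holds.
The Physics session must be before the Ethics session — holds.

Yes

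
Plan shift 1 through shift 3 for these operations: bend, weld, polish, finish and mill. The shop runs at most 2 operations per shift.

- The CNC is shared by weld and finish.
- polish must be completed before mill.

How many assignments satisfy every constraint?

30

Splitting on bend: it can be shift 1 (10), shift 2 (10), shift 3 (10). Listing each branch's schedules as (weld, polish, finish, mill) by shift number:
bend=shift 1: (1,2,2,3) (1,2,3,3) (2,1,3,2) (2,1,3,3) (2,2,1,3) (2,2,3,3) (3,1,2,2) (3,1,2,3) (3,2,1,3) (3,2,2,3) — 10.
bend=shift 2: (1,1,2,3) (1,1,3,2) (1,1,3,3) (1,2,3,3) (2,1,1,3) (2,1,3,3) (3,1,1,2) (3,1,1,3) (3,1,2,3) (3,2,1,3) — 10.
bend=shift 3: (1,1,2,2) (1,1,2,3) (1,1,3,2) (1,2,2,3) (2,1,1,2) (2,1,1,3) (2,1,3,2) (2,2,1,3) (3,1,1,2) (3,1,2,2) — 10.
Summing: 10 + 10 + 10 = 30.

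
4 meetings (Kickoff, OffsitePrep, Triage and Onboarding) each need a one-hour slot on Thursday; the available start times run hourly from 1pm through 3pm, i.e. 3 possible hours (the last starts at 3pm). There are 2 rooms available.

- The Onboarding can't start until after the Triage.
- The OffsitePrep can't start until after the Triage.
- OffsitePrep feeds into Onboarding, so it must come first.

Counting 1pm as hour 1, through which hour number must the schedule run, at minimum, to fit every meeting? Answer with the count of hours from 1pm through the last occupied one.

The precedence chain requires at least 3 distinct hours.
With at most 2 per hour and 4 meetings, at least 2 hours are needed.
3 works (last occupied hour: 3pm): for example Onboarding -> 3pm, OffsitePrep -> 2pm, Triage -> 1pm, Kickoff -> 1pm.

3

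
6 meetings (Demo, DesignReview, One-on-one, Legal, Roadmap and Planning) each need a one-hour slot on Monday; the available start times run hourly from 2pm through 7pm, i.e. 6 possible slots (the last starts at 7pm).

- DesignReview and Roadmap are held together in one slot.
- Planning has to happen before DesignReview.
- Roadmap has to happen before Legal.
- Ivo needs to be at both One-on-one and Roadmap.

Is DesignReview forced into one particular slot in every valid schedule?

DesignReview can be 3pm (e.g. One-on-one -> 2pm, Planning -> 2pm, Roadmap -> 3pm, Legal -> 4pm, Demo -> 2pm, DesignReview -> 3pm) or 4pm (e.g. Demo in 2pm; DesignReview in 4pm; One-on-one in 2pm; Legal in 5pm; Roadmap in 4pm; Planning in 2pm).

No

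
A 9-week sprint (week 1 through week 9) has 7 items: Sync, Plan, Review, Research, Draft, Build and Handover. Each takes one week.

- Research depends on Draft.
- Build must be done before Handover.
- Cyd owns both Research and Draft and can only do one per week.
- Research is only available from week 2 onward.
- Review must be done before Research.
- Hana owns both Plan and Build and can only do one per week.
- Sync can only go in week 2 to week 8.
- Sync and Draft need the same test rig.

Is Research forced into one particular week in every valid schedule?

No

Research can be week 2 (e.g. Plan in week 2; Build in week 1; Draft in week 1; Research in week 2; Sync in week 2; Handover in week 2; Review in week 1) or week 3 (e.g. Build in week 1; Review in week 1; Draft in week 1; Sync in week 2; Research in week 3; Handover in week 2; Plan in week 2).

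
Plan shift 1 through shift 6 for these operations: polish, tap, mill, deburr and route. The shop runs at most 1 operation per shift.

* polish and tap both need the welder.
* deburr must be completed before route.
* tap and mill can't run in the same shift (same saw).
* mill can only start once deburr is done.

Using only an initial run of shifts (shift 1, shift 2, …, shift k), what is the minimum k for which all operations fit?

5 shifts

The precedence chain requires at least 2 distinct shifts.
With at most 1 per shift and 5 operations, at least 5 shifts are needed.
5 works (last occupied shift: shift 5): for example mill in shift 2; polish in shift 4; route in shift 3; deburr in shift 1; tap in shift 5.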